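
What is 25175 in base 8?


Divide by 8 repeatedly:
25175 ÷ 8 = 3146 remainder 7
3146 ÷ 8 = 393 remainder 2
393 ÷ 8 = 49 remainder 1
49 ÷ 8 = 6 remainder 1
6 ÷ 8 = 0 remainder 6
Reading remainders bottom-up:
= 0o61127


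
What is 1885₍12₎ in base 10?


Positional values (base 12):
  5 × 12^0 = 5 × 1 = 5
  8 × 12^1 = 8 × 12 = 96
  8 × 12^2 = 8 × 144 = 1152
  1 × 12^3 = 1 × 1728 = 1728
Sum = 5 + 96 + 1152 + 1728
= 2981


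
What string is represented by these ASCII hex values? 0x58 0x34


Codes (hex): 0x58 0x34
Per-code ASCII lookup:
  0x58 = 88  (range 65-90: uppercase, 88 - 65 = 23) → 'X'
  0x34 = 52  (range 48-57: digits, 52 - 48 = 4) → '4'
= 'X4'


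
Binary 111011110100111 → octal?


Group into 3-bit groups: 111011110100111
  111 = 7
  011 = 3
  110 = 6
  100 = 4
  111 = 7
= 0o73647


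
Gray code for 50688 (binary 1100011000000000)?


Binary: 1100011000000000
Gray code: G = B XOR (B >> 1)
B >> 1 = 0110001100000000
1100011000000000 XOR 0110001100000000:
  1 XOR 0 = 1
  1 XOR 1 = 0
  0 XOR 1 = 1
  0 XOR 0 = 0
  0 XOR 0 = 0
  1 XOR 0 = 1
  1 XOR 1 = 0
  0 XOR 1 = 1
  0 XOR 0 = 0
  0 XOR 0 = 0
  0 XOR 0 = 0
  0 XOR 0 = 0
  0 XOR 0 = 0
  0 XOR 0 = 0
  0 XOR 0 = 0
  0 XOR 0 = 0
= 1010010100000000


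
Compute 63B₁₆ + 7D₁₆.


Align and add column by column (LSB to MSB, each column mod 16 with carry):
  063B
+ 007D
  ----
  col 0: B(11) + D(13) + 0 (carry in) = 24 → 8(8), carry out 1
  col 1: 3(3) + 7(7) + 1 (carry in) = 11 → B(11), carry out 0
  col 2: 6(6) + 0(0) + 0 (carry in) = 6 → 6(6), carry out 0
  col 3: 0(0) + 0(0) + 0 (carry in) = 0 → 0(0), carry out 0
Reading digits MSB→LSB: 06B8
Strip leading zeros: 6B8
= 0x6B8


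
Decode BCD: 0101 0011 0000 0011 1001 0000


Each 4-bit group → digit:
  0101 → 5
  0011 → 3
  0000 → 0
  0011 → 3
  1001 → 9
  0000 → 0
= 530390


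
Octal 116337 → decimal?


Positional values:
Position 0: 7 × 8^0 = 7
Position 1: 3 × 8^1 = 24
Position 2: 3 × 8^2 = 192
Position 3: 6 × 8^3 = 3072
Position 4: 1 × 8^4 = 4096
Position 5: 1 × 8^5 = 32768
Sum = 7 + 24 + 192 + 3072 + 4096 + 32768
= 40159


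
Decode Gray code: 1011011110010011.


Gray code: 1011011110010011
MSB stays the same: 1
Each subsequent bit = prev_binary XOR current_gray:
  B[1] = 1 XOR 0 = 1
  B[2] = 1 XOR 1 = 0
  B[3] = 0 XOR 1 = 1
  B[4] = 1 XOR 0 = 1
  B[5] = 1 XOR 1 = 0
  B[6] = 0 XOR 1 = 1
  B[7] = 1 XOR 1 = 0
  B[8] = 0 XOR 1 = 1
  B[9] = 1 XOR 0 = 1
  B[10] = 1 XOR 0 = 1
  B[11] = 1 XOR 1 = 0
  B[12] = 0 XOR 0 = 0
  B[13] = 0 XOR 0 = 0
  B[14] = 0 XOR 1 = 1
  B[15] = 1 XOR 1 = 0
= 1101101011100010 (56034 decimal)


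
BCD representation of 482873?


Each digit → 4-bit binary:
  4 → 0100
  8 → 1000
  2 → 0010
  8 → 1000
  7 → 0111
  3 → 0011
= 0100 1000 0010 1000 0111 0011


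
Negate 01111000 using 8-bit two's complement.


Original: 01111000
Step 1 - Invert all bits: 10000111
Step 2 - Add 1: 10000111 + 1
= 10001000 (represents -120)


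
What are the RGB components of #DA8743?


Hex: #DA8743
R = DA₁₆ = 218
G = 87₁₆ = 135
B = 43₁₆ = 67
= RGB(218, 135, 67)


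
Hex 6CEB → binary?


Each hex digit → 4 binary bits:
  6 = 0110
  C = 1100
  E = 1110
  B = 1011
Concatenate: 0110 1100 1110 1011
= 0110110011101011


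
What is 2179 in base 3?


Divide by 3 repeatedly:
2179 ÷ 3 = 726 remainder 1
726 ÷ 3 = 242 remainder 0
242 ÷ 3 = 80 remainder 2
80 ÷ 3 = 26 remainder 2
26 ÷ 3 = 8 remainder 2
8 ÷ 3 = 2 remainder 2
2 ÷ 3 = 0 remainder 2
Reading remainders bottom-up:
= 2222201


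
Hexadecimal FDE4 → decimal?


Positional values:
Position 0: 4 × 16^0 = 4 × 1 = 4
Position 1: E × 16^1 = 14 × 16 = 224
Position 2: D × 16^2 = 13 × 256 = 3328
Position 3: F × 16^3 = 15 × 4096 = 61440
Sum = 4 + 224 + 3328 + 61440
= 64996


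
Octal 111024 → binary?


Each octal digit → 3 binary bits:
  1 = 001
  1 = 001
  1 = 001
  0 = 000
  2 = 010
  4 = 100
Concatenate: 001 001 001 000 010 100
= 001001001000010100


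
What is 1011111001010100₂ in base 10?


Positional values:
Bit 2: 1 × 2^2 = 4
Bit 4: 1 × 2^4 = 16
Bit 6: 1 × 2^6 = 64
Bit 9: 1 × 2^9 = 512
Bit 10: 1 × 2^10 = 1024
Bit 11: 1 × 2^11 = 2048
Bit 12: 1 × 2^12 = 4096
Bit 13: 1 × 2^13 = 8192
Bit 15: 1 × 2^15 = 32768
Sum = 4 + 16 + 64 + 512 + 1024 + 2048 + 4096 + 8192 + 32768
= 48724


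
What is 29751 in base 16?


Divide by 16 repeatedly:
29751 ÷ 16 = 1859 remainder 7 (7)
1859 ÷ 16 = 116 remainder 3 (3)
116 ÷ 16 = 7 remainder 4 (4)
7 ÷ 16 = 0 remainder 7 (7)
Reading remainders bottom-up:
= 0x7437


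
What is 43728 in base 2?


Divide by 2 repeatedly:
43728 ÷ 2 = 21864 remainder 0
21864 ÷ 2 = 10932 remainder 0
10932 ÷ 2 = 5466 remainder 0
5466 ÷ 2 = 2733 remainder 0
2733 ÷ 2 = 1366 remainder 1
1366 ÷ 2 = 683 remainder 0
683 ÷ 2 = 341 remainder 1
341 ÷ 2 = 170 remainder 1
170 ÷ 2 = 85 remainder 0
85 ÷ 2 = 42 remainder 1
42 ÷ 2 = 21 remainder 0
21 ÷ 2 = 10 remainder 1
10 ÷ 2 = 5 remainder 0
5 ÷ 2 = 2 remainder 1
2 ÷ 2 = 1 remainder 0
1 ÷ 2 = 0 remainder 1
Reading remainders bottom-up:
= 1010101011010000


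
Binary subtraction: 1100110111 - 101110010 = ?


Align and subtract column by column (LSB to MSB, borrowing when needed):
  1100110111
- 0101110010
  ----------
  col 0: (1 - 0 borrow-in) - 0 → 1 - 0 = 1, borrow out 0
  col 1: (1 - 0 borrow-in) - 1 → 1 - 1 = 0, borrow out 0
  col 2: (1 - 0 borrow-in) - 0 → 1 - 0 = 1, borrow out 0
  col 3: (0 - 0 borrow-in) - 0 → 0 - 0 = 0, borrow out 0
  col 4: (1 - 0 borrow-in) - 1 → 1 - 1 = 0, borrow out 0
  col 5: (1 - 0 borrow-in) - 1 → 1 - 1 = 0, borrow out 0
  col 6: (0 - 0 borrow-in) - 1 → borrow from next column: (0+2) - 1 = 1, borrow out 1
  col 7: (0 - 1 borrow-in) - 0 → borrow from next column: (-1+2) - 0 = 1, borrow out 1
  col 8: (1 - 1 borrow-in) - 1 → borrow from next column: (0+2) - 1 = 1, borrow out 1
  col 9: (1 - 1 borrow-in) - 0 → 0 - 0 = 0, borrow out 0
Reading bits MSB→LSB: 0111000101
Strip leading zeros: 111000101
= 111000101


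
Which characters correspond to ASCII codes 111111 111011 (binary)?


Codes (binary): 111111 111011
Per-code ASCII lookup:
  111111 = 63  (special character) → '?'
  111011 = 59  (special character) → ';'
= '?;'


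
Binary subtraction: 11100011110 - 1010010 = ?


Align and subtract column by column (LSB to MSB, borrowing when needed):
  11100011110
- 00001010010
  -----------
  col 0: (0 - 0 borrow-in) - 0 → 0 - 0 = 0, borrow out 0
  col 1: (1 - 0 borrow-in) - 1 → 1 - 1 = 0, borrow out 0
  col 2: (1 - 0 borrow-in) - 0 → 1 - 0 = 1, borrow out 0
  col 3: (1 - 0 borrow-in) - 0 → 1 - 0 = 1, borrow out 0
  col 4: (1 - 0 borrow-in) - 1 → 1 - 1 = 0, borrow out 0
  col 5: (0 - 0 borrow-in) - 0 → 0 - 0 = 0, borrow out 0
  col 6: (0 - 0 borrow-in) - 1 → borrow from next column: (0+2) - 1 = 1, borrow out 1
  col 7: (0 - 1 borrow-in) - 0 → borrow from next column: (-1+2) - 0 = 1, borrow out 1
  col 8: (1 - 1 borrow-in) - 0 → 0 - 0 = 0, borrow out 0
  col 9: (1 - 0 borrow-in) - 0 → 1 - 0 = 1, borrow out 0
  col 10: (1 - 0 borrow-in) - 0 → 1 - 0 = 1, borrow out 0
Reading bits MSB→LSB: 11011001100
Strip leading zeros: 11011001100
= 11011001100


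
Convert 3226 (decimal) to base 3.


Divide by 3 repeatedly:
3226 ÷ 3 = 1075 remainder 1
1075 ÷ 3 = 358 remainder 1
358 ÷ 3 = 119 remainder 1
119 ÷ 3 = 39 remainder 2
39 ÷ 3 = 13 remainder 0
13 ÷ 3 = 4 remainder 1
4 ÷ 3 = 1 remainder 1
1 ÷ 3 = 0 remainder 1
Reading remainders bottom-up:
= 11102111


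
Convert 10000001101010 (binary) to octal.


Group into 3-bit groups: 010000001101010
  010 = 2
  000 = 0
  001 = 1
  101 = 5
  010 = 2
= 0o20152


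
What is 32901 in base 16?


Divide by 16 repeatedly:
32901 ÷ 16 = 2056 remainder 5 (5)
2056 ÷ 16 = 128 remainder 8 (8)
128 ÷ 16 = 8 remainder 0 (0)
8 ÷ 16 = 0 remainder 8 (8)
Reading remainders bottom-up:
= 0x8085


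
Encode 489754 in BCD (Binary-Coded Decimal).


Each digit → 4-bit binary:
  4 → 0100
  8 → 1000
  9 → 1001
  7 → 0111
  5 → 0101
  4 → 0100
= 0100 1000 1001 0111 0101 0100


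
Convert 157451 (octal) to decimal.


Positional values:
Position 0: 1 × 8^0 = 1
Position 1: 5 × 8^1 = 40
Position 2: 4 × 8^2 = 256
Position 3: 7 × 8^3 = 3584
Position 4: 5 × 8^4 = 20480
Position 5: 1 × 8^5 = 32768
Sum = 1 + 40 + 256 + 3584 + 20480 + 32768
= 57129


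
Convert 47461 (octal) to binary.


Each octal digit → 3 binary bits:
  4 = 100
  7 = 111
  4 = 100
  6 = 110
  1 = 001
Concatenate: 100 111 100 110 001
= 100111100110001


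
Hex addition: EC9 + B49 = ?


Align and add column by column (LSB to MSB, each column mod 16 with carry):
  0EC9
+ 0B49
  ----
  col 0: 9(9) + 9(9) + 0 (carry in) = 18 → 2(2), carry out 1
  col 1: C(12) + 4(4) + 1 (carry in) = 17 → 1(1), carry out 1
  col 2: E(14) + B(11) + 1 (carry in) = 26 → A(10), carry out 1
  col 3: 0(0) + 0(0) + 1 (carry in) = 1 → 1(1), carry out 0
Reading digits MSB→LSB: 1A12
Strip leading zeros: 1A12
= 0x1A12


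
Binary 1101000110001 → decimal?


Positional values:
Bit 0: 1 × 2^0 = 1
Bit 4: 1 × 2^4 = 16
Bit 5: 1 × 2^5 = 32
Bit 9: 1 × 2^9 = 512
Bit 11: 1 × 2^11 = 2048
Bit 12: 1 × 2^12 = 4096
Sum = 1 + 16 + 32 + 512 + 2048 + 4096
= 6705


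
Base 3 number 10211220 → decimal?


Positional values (base 3):
  0 × 3^0 = 0 × 1 = 0
  2 × 3^1 = 2 × 3 = 6
  2 × 3^2 = 2 × 9 = 18
  1 × 3^3 = 1 × 27 = 27
  1 × 3^4 = 1 × 81 = 81
  2 × 3^5 = 2 × 243 = 486
  0 × 3^6 = 0 × 729 = 0
  1 × 3^7 = 1 × 2187 = 2187
Sum = 0 + 6 + 18 + 27 + 81 + 486 + 0 + 2187
= 2805


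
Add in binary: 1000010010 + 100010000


Align and add column by column (LSB to MSB, carry propagating):
  01000010010
+ 00100010000
  -----------
  col 0: 0 + 0 + 0 (carry in) = 0 → bit 0, carry out 0
  col 1: 1 + 0 + 0 (carry in) = 1 → bit 1, carry out 0
  col 2: 0 + 0 + 0 (carry in) = 0 → bit 0, carry out 0
  col 3: 0 + 0 + 0 (carry in) = 0 → bit 0, carry out 0
  col 4: 1 + 1 + 0 (carry in) = 2 → bit 0, carry out 1
  col 5: 0 + 0 + 1 (carry in) = 1 → bit 1, carry out 0
  col 6: 0 + 0 + 0 (carry in) = 0 → bit 0, carry out 0
  col 7: 0 + 0 + 0 (carry in) = 0 → bit 0, carry out 0
  col 8: 0 + 1 + 0 (carry in) = 1 → bit 1, carry out 0
  col 9: 1 + 0 + 0 (carry in) = 1 → bit 1, carry out 0
  col 10: 0 + 0 + 0 (carry in) = 0 → bit 0, carry out 0
Reading bits MSB→LSB: 01100100010
Strip leading zeros: 1100100010
= 1100100010


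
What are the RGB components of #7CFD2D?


Hex: #7CFD2D
R = 7C₁₆ = 124
G = FD₁₆ = 253
B = 2D₁₆ = 45
= RGB(124, 253, 45)


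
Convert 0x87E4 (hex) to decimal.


Positional values:
Position 0: 4 × 16^0 = 4 × 1 = 4
Position 1: E × 16^1 = 14 × 16 = 224
Position 2: 7 × 16^2 = 7 × 256 = 1792
Position 3: 8 × 16^3 = 8 × 4096 = 32768
Sum = 4 + 224 + 1792 + 32768
= 34788


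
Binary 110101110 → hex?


Group into 4-bit nibbles: 000110101110
  0001 = 1
  1010 = A
  1110 = E
= 0x1AE


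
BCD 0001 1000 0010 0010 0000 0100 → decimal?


Each 4-bit group → digit:
  0001 → 1
  1000 → 8
  0010 → 2
  0010 → 2
  0000 → 0
  0100 → 4
= 182204


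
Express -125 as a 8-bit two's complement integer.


Original: 01111101
Step 1 - Invert all bits: 10000010
Step 2 - Add 1: 10000010 + 1
= 10000011 (represents -125)


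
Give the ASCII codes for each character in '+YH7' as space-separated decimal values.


String: '+YH7'  (4 characters)
Per-character ASCII lookup:
  '+': special character: '+' = 43
  'Y': uppercase starts at 65: 'Y' = 65 + 24 = 89
  'H': uppercase starts at 65: 'H' = 65 + 7 = 72
  '7': digits start at 48: '7' = 48 + 7 = 55
= 43 89 72 55


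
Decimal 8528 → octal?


Divide by 8 repeatedly:
8528 ÷ 8 = 1066 remainder 0
1066 ÷ 8 = 133 remainder 2
133 ÷ 8 = 16 remainder 5
16 ÷ 8 = 2 remainder 0
2 ÷ 8 = 0 remainder 2
Reading remainders bottom-up:
= 0o20520


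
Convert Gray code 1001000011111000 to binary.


Gray code: 1001000011111000
MSB stays the same: 1
Each subsequent bit = prev_binary XOR current_gray:
  B[1] = 1 XOR 0 = 1
  B[2] = 1 XOR 0 = 1
  B[3] = 1 XOR 1 = 0
  B[4] = 0 XOR 0 = 0
  B[5] = 0 XOR 0 = 0
  B[6] = 0 XOR 0 = 0
  B[7] = 0 XOR 0 = 0
  B[8] = 0 XOR 1 = 1
  B[9] = 1 XOR 1 = 0
  B[10] = 0 XOR 1 = 1
  B[11] = 1 XOR 1 = 0
  B[12] = 0 XOR 1 = 1
  B[13] = 1 XOR 0 = 1
  B[14] = 1 XOR 0 = 1
  B[15] = 1 XOR 0 = 1
= 1110000010101111 (57519 decimal)


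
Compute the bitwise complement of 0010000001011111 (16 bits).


Original: 0010000001011111
Invert all bits:
  bit 0: 0 → 1
  bit 1: 0 → 1
  bit 2: 1 → 0
  bit 3: 0 → 1
  bit 4: 0 → 1
  bit 5: 0 → 1
  bit 6: 0 → 1
  bit 7: 0 → 1
  bit 8: 0 → 1
  bit 9: 1 → 0
  bit 10: 0 → 1
  bit 11: 1 → 0
  bit 12: 1 → 0
  bit 13: 1 → 0
  bit 14: 1 → 0
  bit 15: 1 → 0
= 1101111110100000


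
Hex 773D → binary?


Each hex digit → 4 binary bits:
  7 = 0111
  7 = 0111
  3 = 0011
  D = 1101
Concatenate: 0111 0111 0011 1101
= 0111011100111101


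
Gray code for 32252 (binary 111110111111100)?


Binary: 111110111111100
Gray code: G = B XOR (B >> 1)
B >> 1 = 011111011111110
111110111111100 XOR 011111011111110:
  1 XOR 0 = 1
  1 XOR 1 = 0
  1 XOR 1 = 0
  1 XOR 1 = 0
  1 XOR 1 = 0
  0 XOR 1 = 1
  1 XOR 0 = 1
  1 XOR 1 = 0
  1 XOR 1 = 0
  1 XOR 1 = 0
  1 XOR 1 = 0
  1 XOR 1 = 0
  1 XOR 1 = 0
  0 XOR 1 = 1
  0 XOR 0 = 0
= 100001100000010


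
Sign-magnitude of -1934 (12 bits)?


Sign bit: 1 (negative)
Magnitude: 1934 = 11110001110
= 111110001110


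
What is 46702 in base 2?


Divide by 2 repeatedly:
46702 ÷ 2 = 23351 remainder 0
23351 ÷ 2 = 11675 remainder 1
11675 ÷ 2 = 5837 remainder 1
5837 ÷ 2 = 2918 remainder 1
2918 ÷ 2 = 1459 remainder 0
1459 ÷ 2 = 729 remainder 1
729 ÷ 2 = 364 remainder 1
364 ÷ 2 = 182 remainder 0
182 ÷ 2 = 91 remainder 0
91 ÷ 2 = 45 remainder 1
45 ÷ 2 = 22 remainder 1
22 ÷ 2 = 11 remainder 0
11 ÷ 2 = 5 remainder 1
5 ÷ 2 = 2 remainder 1
2 ÷ 2 = 1 remainder 0
1 ÷ 2 = 0 remainder 1
Reading remainders bottom-up:
= 1011011001101110


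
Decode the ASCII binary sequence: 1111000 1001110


Codes (binary): 1111000 1001110
Per-code ASCII lookup:
  1111000 = 120  (range 97-122: lowercase, 120 - 97 = 23) → 'x'
  1001110 = 78  (range 65-90: uppercase, 78 - 65 = 13) → 'N'
= 'xN'


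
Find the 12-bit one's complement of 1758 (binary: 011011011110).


Original: 011011011110
Invert all bits:
  bit 0: 0 → 1
  bit 1: 1 → 0
  bit 2: 1 → 0
  bit 3: 0 → 1
  bit 4: 1 → 0
  bit 5: 1 → 0
  bit 6: 0 → 1
  bit 7: 1 → 0
  bit 8: 1 → 0
  bit 9: 1 → 0
  bit 10: 1 → 0
  bit 11: 0 → 1
= 100100100001


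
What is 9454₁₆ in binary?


Each hex digit → 4 binary bits:
  9 = 1001
  4 = 0100
  5 = 0101
  4 = 0100
Concatenate: 1001 0100 0101 0100
= 1001010001010100


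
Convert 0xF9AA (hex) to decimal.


Positional values:
Position 0: A × 16^0 = 10 × 1 = 10
Position 1: A × 16^1 = 10 × 16 = 160
Position 2: 9 × 16^2 = 9 × 256 = 2304
Position 3: F × 16^3 = 15 × 4096 = 61440
Sum = 10 + 160 + 2304 + 61440
= 63914


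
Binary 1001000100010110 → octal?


Group into 3-bit groups: 001001000100010110
  001 = 1
  001 = 1
  000 = 0
  100 = 4
  010 = 2
  110 = 6
= 0o110426


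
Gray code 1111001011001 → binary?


Gray code: 1111001011001
MSB stays the same: 1
Each subsequent bit = prev_binary XOR current_gray:
  B[1] = 1 XOR 1 = 0
  B[2] = 0 XOR 1 = 1
  B[3] = 1 XOR 1 = 0
  B[4] = 0 XOR 0 = 0
  B[5] = 0 XOR 0 = 0
  B[6] = 0 XOR 1 = 1
  B[7] = 1 XOR 0 = 1
  B[8] = 1 XOR 1 = 0
  B[9] = 0 XOR 1 = 1
  B[10] = 1 XOR 0 = 1
  B[11] = 1 XOR 0 = 1
  B[12] = 1 XOR 1 = 0
= 1010001101110 (5230 decimal)


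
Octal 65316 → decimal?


Positional values:
Position 0: 6 × 8^0 = 6
Position 1: 1 × 8^1 = 8
Position 2: 3 × 8^2 = 192
Position 3: 5 × 8^3 = 2560
Position 4: 6 × 8^4 = 24576
Sum = 6 + 8 + 192 + 2560 + 24576
= 27342


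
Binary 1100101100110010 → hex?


Group into 4-bit nibbles: 1100101100110010
  1100 = C
  1011 = B
  0011 = 3
  0010 = 2
= 0xCB32


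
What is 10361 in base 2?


Divide by 2 repeatedly:
10361 ÷ 2 = 5180 remainder 1
5180 ÷ 2 = 2590 remainder 0
2590 ÷ 2 = 1295 remainder 0
1295 ÷ 2 = 647 remainder 1
647 ÷ 2 = 323 remainder 1
323 ÷ 2 = 161 remainder 1
161 ÷ 2 = 80 remainder 1
80 ÷ 2 = 40 remainder 0
40 ÷ 2 = 20 remainder 0
20 ÷ 2 = 10 remainder 0
10 ÷ 2 = 5 remainder 0
5 ÷ 2 = 2 remainder 1
2 ÷ 2 = 1 remainder 0
1 ÷ 2 = 0 remainder 1
Reading remainders bottom-up:
= 10100001111001


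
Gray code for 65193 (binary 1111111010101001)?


Binary: 1111111010101001
Gray code: G = B XOR (B >> 1)
B >> 1 = 0111111101010100
1111111010101001 XOR 0111111101010100:
  1 XOR 0 = 1
  1 XOR 1 = 0
  1 XOR 1 = 0
  1 XOR 1 = 0
  1 XOR 1 = 0
  1 XOR 1 = 0
  1 XOR 1 = 0
  0 XOR 1 = 1
  1 XOR 0 = 1
  0 XOR 1 = 1
  1 XOR 0 = 1
  0 XOR 1 = 1
  1 XOR 0 = 1
  0 XOR 1 = 1
  0 XOR 0 = 0
  1 XOR 0 = 1
= 1000000111111101


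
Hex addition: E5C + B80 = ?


Align and add column by column (LSB to MSB, each column mod 16 with carry):
  0E5C
+ 0B80
  ----
  col 0: C(12) + 0(0) + 0 (carry in) = 12 → C(12), carry out 0
  col 1: 5(5) + 8(8) + 0 (carry in) = 13 → D(13), carry out 0
  col 2: E(14) + B(11) + 0 (carry in) = 25 → 9(9), carry out 1
  col 3: 0(0) + 0(0) + 1 (carry in) = 1 → 1(1), carry out 0
Reading digits MSB→LSB: 19DC
Strip leading zeros: 19DC
= 0x19DC


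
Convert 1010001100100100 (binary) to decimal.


Positional values:
Bit 2: 1 × 2^2 = 4
Bit 5: 1 × 2^5 = 32
Bit 8: 1 × 2^8 = 256
Bit 9: 1 × 2^9 = 512
Bit 13: 1 × 2^13 = 8192
Bit 15: 1 × 2^15 = 32768
Sum = 4 + 32 + 256 + 512 + 8192 + 32768
= 41764


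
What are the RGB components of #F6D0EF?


Hex: #F6D0EF
R = F6₁₆ = 246
G = D0₁₆ = 208
B = EF₁₆ = 239
= RGB(246, 208, 239)


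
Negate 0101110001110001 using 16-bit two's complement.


Original: 0101110001110001
Step 1 - Invert all bits: 1010001110001110
Step 2 - Add 1: 1010001110001110 + 1
= 1010001110001111 (represents -23665)


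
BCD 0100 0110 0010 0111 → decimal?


Each 4-bit group → digit:
  0100 → 4
  0110 → 6
  0010 → 2
  0111 → 7
= 4627


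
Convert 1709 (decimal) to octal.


Divide by 8 repeatedly:
1709 ÷ 8 = 213 remainder 5
213 ÷ 8 = 26 remainder 5
26 ÷ 8 = 3 remainder 2
3 ÷ 8 = 0 remainder 3
Reading remainders bottom-up:
= 0o3255


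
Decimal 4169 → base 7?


Divide by 7 repeatedly:
4169 ÷ 7 = 595 remainder 4
595 ÷ 7 = 85 remainder 0
85 ÷ 7 = 12 remainder 1
12 ÷ 7 = 1 remainder 5
1 ÷ 7 = 0 remainder 1
Reading remainders bottom-up:
= 15104


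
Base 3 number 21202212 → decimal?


Positional values (base 3):
  2 × 3^0 = 2 × 1 = 2
  1 × 3^1 = 1 × 3 = 3
  2 × 3^2 = 2 × 9 = 18
  2 × 3^3 = 2 × 27 = 54
  0 × 3^4 = 0 × 81 = 0
  2 × 3^5 = 2 × 243 = 486
  1 × 3^6 = 1 × 729 = 729
  2 × 3^7 = 2 × 2187 = 4374
Sum = 2 + 3 + 18 + 54 + 0 + 486 + 729 + 4374
= 5666


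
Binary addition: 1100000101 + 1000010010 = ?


Align and add column by column (LSB to MSB, carry propagating):
  01100000101
+ 01000010010
  -----------
  col 0: 1 + 0 + 0 (carry in) = 1 → bit 1, carry out 0
  col 1: 0 + 1 + 0 (carry in) = 1 → bit 1, carry out 0
  col 2: 1 + 0 + 0 (carry in) = 1 → bit 1, carry out 0
  col 3: 0 + 0 + 0 (carry in) = 0 → bit 0, carry out 0
  col 4: 0 + 1 + 0 (carry in) = 1 → bit 1, carry out 0
  col 5: 0 + 0 + 0 (carry in) = 0 → bit 0, carry out 0
  col 6: 0 + 0 + 0 (carry in) = 0 → bit 0, carry out 0
  col 7: 0 + 0 + 0 (carry in) = 0 → bit 0, carry out 0
  col 8: 1 + 0 + 0 (carry in) = 1 → bit 1, carry out 0
  col 9: 1 + 1 + 0 (carry in) = 2 → bit 0, carry out 1
  col 10: 0 + 0 + 1 (carry in) = 1 → bit 1, carry out 0
Reading bits MSB→LSB: 10100010111
Strip leading zeros: 10100010111
= 10100010111


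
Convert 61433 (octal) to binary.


Each octal digit → 3 binary bits:
  6 = 110
  1 = 001
  4 = 100
  3 = 011
  3 = 011
Concatenate: 110 001 100 011 011
= 110001100011011


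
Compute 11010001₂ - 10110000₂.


Align and subtract column by column (LSB to MSB, borrowing when needed):
  11010001
- 10110000
  --------
  col 0: (1 - 0 borrow-in) - 0 → 1 - 0 = 1, borrow out 0
  col 1: (0 - 0 borrow-in) - 0 → 0 - 0 = 0, borrow out 0
  col 2: (0 - 0 borrow-in) - 0 → 0 - 0 = 0, borrow out 0
  col 3: (0 - 0 borrow-in) - 0 → 0 - 0 = 0, borrow out 0
  col 4: (1 - 0 borrow-in) - 1 → 1 - 1 = 0, borrow out 0
  col 5: (0 - 0 borrow-in) - 1 → borrow from next column: (0+2) - 1 = 1, borrow out 1
  col 6: (1 - 1 borrow-in) - 0 → 0 - 0 = 0, borrow out 0
  col 7: (1 - 0 borrow-in) - 1 → 1 - 1 = 0, borrow out 0
Reading bits MSB→LSB: 00100001
Strip leading zeros: 100001
= 100001


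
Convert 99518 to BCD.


Each digit → 4-bit binary:
  9 → 1001
  9 → 1001
  5 → 0101
  1 → 0001
  8 → 1000
= 1001 1001 0101 0001 1000


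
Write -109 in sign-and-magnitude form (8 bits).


Sign bit: 1 (negative)
Magnitude: 109 = 1101101
= 11101101


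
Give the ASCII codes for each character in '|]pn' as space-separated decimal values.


String: '|]pn'  (4 characters)
Per-character ASCII lookup:
  '|': special character: '|' = 124
  ']': special character: ']' = 93
  'p': lowercase starts at 97: 'p' = 97 + 15 = 112
  'n': lowercase starts at 97: 'n' = 97 + 13 = 110
= 124 93 112 110


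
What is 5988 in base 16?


Divide by 16 repeatedly:
5988 ÷ 16 = 374 remainder 4 (4)
374 ÷ 16 = 23 remainder 6 (6)
23 ÷ 16 = 1 remainder 7 (7)
1 ÷ 16 = 0 remainder 1 (1)
Reading remainders bottom-up:
= 0x1764


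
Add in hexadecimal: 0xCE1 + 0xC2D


Align and add column by column (LSB to MSB, each column mod 16 with carry):
  0CE1
+ 0C2D
  ----
  col 0: 1(1) + D(13) + 0 (carry in) = 14 → E(14), carry out 0
  col 1: E(14) + 2(2) + 0 (carry in) = 16 → 0(0), carry out 1
  col 2: C(12) + C(12) + 1 (carry in) = 25 → 9(9), carry out 1
  col 3: 0(0) + 0(0) + 1 (carry in) = 1 → 1(1), carry out 0
Reading digits MSB→LSB: 190E
Strip leading zeros: 190E
= 0x190E


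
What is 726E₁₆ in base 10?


Positional values:
Position 0: E × 16^0 = 14 × 1 = 14
Position 1: 6 × 16^1 = 6 × 16 = 96
Position 2: 2 × 16^2 = 2 × 256 = 512
Position 3: 7 × 16^3 = 7 × 4096 = 28672
Sum = 14 + 96 + 512 + 28672
= 29294


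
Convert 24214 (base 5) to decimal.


Positional values (base 5):
  4 × 5^0 = 4 × 1 = 4
  1 × 5^1 = 1 × 5 = 5
  2 × 5^2 = 2 × 25 = 50
  4 × 5^3 = 4 × 125 = 500
  2 × 5^4 = 2 × 625 = 1250
Sum = 4 + 5 + 50 + 500 + 1250
= 1809


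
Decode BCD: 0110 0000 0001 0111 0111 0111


Each 4-bit group → digit:
  0110 → 6
  0000 → 0
  0001 → 1
  0111 → 7
  0111 → 7
  0111 → 7
= 601777


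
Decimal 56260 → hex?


Divide by 16 repeatedly:
56260 ÷ 16 = 3516 remainder 4 (4)
3516 ÷ 16 = 219 remainder 12 (C)
219 ÷ 16 = 13 remainder 11 (B)
13 ÷ 16 = 0 remainder 13 (D)
Reading remainders bottom-up:
= 0xDBC4


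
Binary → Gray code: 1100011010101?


Binary: 1100011010101
Gray code: G = B XOR (B >> 1)
B >> 1 = 0110001101010
1100011010101 XOR 0110001101010:
  1 XOR 0 = 1
  1 XOR 1 = 0
  0 XOR 1 = 1
  0 XOR 0 = 0
  0 XOR 0 = 0
  1 XOR 0 = 1
  1 XOR 1 = 0
  0 XOR 1 = 1
  1 XOR 0 = 1
  0 XOR 1 = 1
  1 XOR 0 = 1
  0 XOR 1 = 1
  1 XOR 0 = 1
= 1010010111111


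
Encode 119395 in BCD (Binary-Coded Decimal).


Each digit → 4-bit binary:
  1 → 0001
  1 → 0001
  9 → 1001
  3 → 0011
  9 → 1001
  5 → 0101
= 0001 0001 1001 0011 1001 0101


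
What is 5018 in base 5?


Divide by 5 repeatedly:
5018 ÷ 5 = 1003 remainder 3
1003 ÷ 5 = 200 remainder 3
200 ÷ 5 = 40 remainder 0
40 ÷ 5 = 8 remainder 0
8 ÷ 5 = 1 remainder 3
1 ÷ 5 = 0 remainder 1
Reading remainders bottom-up:
= 130033


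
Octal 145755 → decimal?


Positional values:
Position 0: 5 × 8^0 = 5
Position 1: 5 × 8^1 = 40
Position 2: 7 × 8^2 = 448
Position 3: 5 × 8^3 = 2560
Position 4: 4 × 8^4 = 16384
Position 5: 1 × 8^5 = 32768
Sum = 5 + 40 + 448 + 2560 + 16384 + 32768
= 52205


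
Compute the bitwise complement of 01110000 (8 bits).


Original: 01110000
Invert all bits:
  bit 0: 0 → 1
  bit 1: 1 → 0
  bit 2: 1 → 0
  bit 3: 1 → 0
  bit 4: 0 → 1
  bit 5: 0 → 1
  bit 6: 0 → 1
  bit 7: 0 → 1
= 10001111


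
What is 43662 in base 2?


Divide by 2 repeatedly:
43662 ÷ 2 = 21831 remainder 0
21831 ÷ 2 = 10915 remainder 1
10915 ÷ 2 = 5457 remainder 1
5457 ÷ 2 = 2728 remainder 1
2728 ÷ 2 = 1364 remainder 0
1364 ÷ 2 = 682 remainder 0
682 ÷ 2 = 341 remainder 0
341 ÷ 2 = 170 remainder 1
170 ÷ 2 = 85 remainder 0
85 ÷ 2 = 42 remainder 1
42 ÷ 2 = 21 remainder 0
21 ÷ 2 = 10 remainder 1
10 ÷ 2 = 5 remainder 0
5 ÷ 2 = 2 remainder 1
2 ÷ 2 = 1 remainder 0
1 ÷ 2 = 0 remainder 1
Reading remainders bottom-up:
= 1010101010001110


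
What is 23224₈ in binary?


Each octal digit → 3 binary bits:
  2 = 010
  3 = 011
  2 = 010
  2 = 010
  4 = 100
Concatenate: 010 011 010 010 100
= 010011010010100


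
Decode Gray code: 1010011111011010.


Gray code: 1010011111011010
MSB stays the same: 1
Each subsequent bit = prev_binary XOR current_gray:
  B[1] = 1 XOR 0 = 1
  B[2] = 1 XOR 1 = 0
  B[3] = 0 XOR 0 = 0
  B[4] = 0 XOR 0 = 0
  B[5] = 0 XOR 1 = 1
  B[6] = 1 XOR 1 = 0
  B[7] = 0 XOR 1 = 1
  B[8] = 1 XOR 1 = 0
  B[9] = 0 XOR 1 = 1
  B[10] = 1 XOR 0 = 1
  B[11] = 1 XOR 1 = 0
  B[12] = 0 XOR 1 = 1
  B[13] = 1 XOR 0 = 1
  B[14] = 1 XOR 1 = 0
  B[15] = 0 XOR 0 = 0
= 1100010101101100 (50540 decimal)


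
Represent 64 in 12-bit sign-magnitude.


Sign bit: 0 (positive)
Magnitude: 64 = 00001000000
= 000001000000


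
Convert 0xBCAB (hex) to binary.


Each hex digit → 4 binary bits:
  B = 1011
  C = 1100
  A = 1010
  B = 1011
Concatenate: 1011 1100 1010 1011
= 1011110010101011


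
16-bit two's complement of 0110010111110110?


Original: 0110010111110110
Step 1 - Invert all bits: 1001101000001001
Step 2 - Add 1: 1001101000001001 + 1
= 1001101000001010 (represents -26102)


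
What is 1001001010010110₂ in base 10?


Positional values:
Bit 1: 1 × 2^1 = 2
Bit 2: 1 × 2^2 = 4
Bit 4: 1 × 2^4 = 16
Bit 7: 1 × 2^7 = 128
Bit 9: 1 × 2^9 = 512
Bit 12: 1 × 2^12 = 4096
Bit 15: 1 × 2^15 = 32768
Sum = 2 + 4 + 16 + 128 + 512 + 4096 + 32768
= 37526


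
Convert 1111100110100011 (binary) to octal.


Group into 3-bit groups: 001111100110100011
  001 = 1
  111 = 7
  100 = 4
  110 = 6
  100 = 4
  011 = 3
= 0o174643


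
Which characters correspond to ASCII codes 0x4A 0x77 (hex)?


Codes (hex): 0x4A 0x77
Per-code ASCII lookup:
  0x4A = 74  (range 65-90: uppercase, 74 - 65 = 9) → 'J'
  0x77 = 119  (range 97-122: lowercase, 119 - 97 = 22) → 'w'
= 'Jw'


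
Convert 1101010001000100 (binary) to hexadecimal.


Group into 4-bit nibbles: 1101010001000100
  1101 = D
  0100 = 4
  0100 = 4
  0100 = 4
= 0xD444


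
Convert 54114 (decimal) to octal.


Divide by 8 repeatedly:
54114 ÷ 8 = 6764 remainder 2
6764 ÷ 8 = 845 remainder 4
845 ÷ 8 = 105 remainder 5
105 ÷ 8 = 13 remainder 1
13 ÷ 8 = 1 remainder 5
1 ÷ 8 = 0 remainder 1
Reading remainders bottom-up:
= 0o151542


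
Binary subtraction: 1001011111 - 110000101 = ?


Align and subtract column by column (LSB to MSB, borrowing when needed):
  1001011111
- 0110000101
  ----------
  col 0: (1 - 0 borrow-in) - 1 → 1 - 1 = 0, borrow out 0
  col 1: (1 - 0 borrow-in) - 0 → 1 - 0 = 1, borrow out 0
  col 2: (1 - 0 borrow-in) - 1 → 1 - 1 = 0, borrow out 0
  col 3: (1 - 0 borrow-in) - 0 → 1 - 0 = 1, borrow out 0
  col 4: (1 - 0 borrow-in) - 0 → 1 - 0 = 1, borrow out 0
  col 5: (0 - 0 borrow-in) - 0 → 0 - 0 = 0, borrow out 0
  col 6: (1 - 0 borrow-in) - 0 → 1 - 0 = 1, borrow out 0
  col 7: (0 - 0 borrow-in) - 1 → borrow from next column: (0+2) - 1 = 1, borrow out 1
  col 8: (0 - 1 borrow-in) - 1 → borrow from next column: (-1+2) - 1 = 0, borrow out 1
  col 9: (1 - 1 borrow-in) - 0 → 0 - 0 = 0, borrow out 0
Reading bits MSB→LSB: 0011011010
Strip leading zeros: 11011010
= 11011010


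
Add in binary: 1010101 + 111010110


Align and add column by column (LSB to MSB, carry propagating):
  0001010101
+ 0111010110
  ----------
  col 0: 1 + 0 + 0 (carry in) = 1 → bit 1, carry out 0
  col 1: 0 + 1 + 0 (carry in) = 1 → bit 1, carry out 0
  col 2: 1 + 1 + 0 (carry in) = 2 → bit 0, carry out 1
  col 3: 0 + 0 + 1 (carry in) = 1 → bit 1, carry out 0
  col 4: 1 + 1 + 0 (carry in) = 2 → bit 0, carry out 1
  col 5: 0 + 0 + 1 (carry in) = 1 → bit 1, carry out 0
  col 6: 1 + 1 + 0 (carry in) = 2 → bit 0, carry out 1
  col 7: 0 + 1 + 1 (carry in) = 2 → bit 0, carry out 1
  col 8: 0 + 1 + 1 (carry in) = 2 → bit 0, carry out 1
  col 9: 0 + 0 + 1 (carry in) = 1 → bit 1, carry out 0
Reading bits MSB→LSB: 1000101011
Strip leading zeros: 1000101011
= 1000101011


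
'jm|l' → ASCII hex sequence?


String: 'jm|l'  (4 characters)
Per-character ASCII lookup:
  'j': lowercase starts at 97: 'j' = 97 + 9 = 106 → 0x6A
  'm': lowercase starts at 97: 'm' = 97 + 12 = 109 → 0x6D
  '|': special character: '|' = 124 → 0x7C
  'l': lowercase starts at 97: 'l' = 97 + 11 = 108 → 0x6C
= 0x6A 0x6D 0x7C 0x6C


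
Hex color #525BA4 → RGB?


Hex: #525BA4
R = 52₁₆ = 82
G = 5B₁₆ = 91
B = A4₁₆ = 164
= RGB(82, 91, 164)


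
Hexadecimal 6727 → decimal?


Positional values:
Position 0: 7 × 16^0 = 7 × 1 = 7
Position 1: 2 × 16^1 = 2 × 16 = 32
Position 2: 7 × 16^2 = 7 × 256 = 1792
Position 3: 6 × 16^3 = 6 × 4096 = 24576
Sum = 7 + 32 + 1792 + 24576
= 26407


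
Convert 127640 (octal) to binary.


Each octal digit → 3 binary bits:
  1 = 001
  2 = 010
  7 = 111
  6 = 110
  4 = 100
  0 = 000
Concatenate: 001 010 111 110 100 000
= 001010111110100000


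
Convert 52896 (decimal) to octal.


Divide by 8 repeatedly:
52896 ÷ 8 = 6612 remainder 0
6612 ÷ 8 = 826 remainder 4
826 ÷ 8 = 103 remainder 2
103 ÷ 8 = 12 remainder 7
12 ÷ 8 = 1 remainder 4
1 ÷ 8 = 0 remainder 1
Reading remainders bottom-up:
= 0o147240


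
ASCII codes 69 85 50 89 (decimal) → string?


Codes (decimal): 69 85 50 89
Per-code ASCII lookup:
  69  (range 65-90: uppercase, 69 - 65 = 4) → 'E'
  85  (range 65-90: uppercase, 85 - 65 = 20) → 'U'
  50  (range 48-57: digits, 50 - 48 = 2) → '2'
  89  (range 65-90: uppercase, 89 - 65 = 24) → 'Y'
= 'EU2Y'


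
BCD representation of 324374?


Each digit → 4-bit binary:
  3 → 0011
  2 → 0010
  4 → 0100
  3 → 0011
  7 → 0111
  4 → 0100
= 0011 0010 0100 0011 0111 0100


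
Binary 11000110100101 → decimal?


Positional values:
Bit 0: 1 × 2^0 = 1
Bit 2: 1 × 2^2 = 4
Bit 5: 1 × 2^5 = 32
Bit 7: 1 × 2^7 = 128
Bit 8: 1 × 2^8 = 256
Bit 12: 1 × 2^12 = 4096
Bit 13: 1 × 2^13 = 8192
Sum = 1 + 4 + 32 + 128 + 256 + 4096 + 8192
= 12709


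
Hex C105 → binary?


Each hex digit → 4 binary bits:
  C = 1100
  1 = 0001
  0 = 0000
  5 = 0101
Concatenate: 1100 0001 0000 0101
= 1100000100000101


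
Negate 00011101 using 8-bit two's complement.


Original: 00011101
Step 1 - Invert all bits: 11100010
Step 2 - Add 1: 11100010 + 1
= 11100011 (represents -29)


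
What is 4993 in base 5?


Divide by 5 repeatedly:
4993 ÷ 5 = 998 remainder 3
998 ÷ 5 = 199 remainder 3
199 ÷ 5 = 39 remainder 4
39 ÷ 5 = 7 remainder 4
7 ÷ 5 = 1 remainder 2
1 ÷ 5 = 0 remainder 1
Reading remainders bottom-up:
= 124433


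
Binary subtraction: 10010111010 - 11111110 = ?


Align and subtract column by column (LSB to MSB, borrowing when needed):
  10010111010
- 00011111110
  -----------
  col 0: (0 - 0 borrow-in) - 0 → 0 - 0 = 0, borrow out 0
  col 1: (1 - 0 borrow-in) - 1 → 1 - 1 = 0, borrow out 0
  col 2: (0 - 0 borrow-in) - 1 → borrow from next column: (0+2) - 1 = 1, borrow out 1
  col 3: (1 - 1 borrow-in) - 1 → borrow from next column: (0+2) - 1 = 1, borrow out 1
  col 4: (1 - 1 borrow-in) - 1 → borrow from next column: (0+2) - 1 = 1, borrow out 1
  col 5: (1 - 1 borrow-in) - 1 → borrow from next column: (0+2) - 1 = 1, borrow out 1
  col 6: (0 - 1 borrow-in) - 1 → borrow from next column: (-1+2) - 1 = 0, borrow out 1
  col 7: (1 - 1 borrow-in) - 1 → borrow from next column: (0+2) - 1 = 1, borrow out 1
  col 8: (0 - 1 borrow-in) - 0 → borrow from next column: (-1+2) - 0 = 1, borrow out 1
  col 9: (0 - 1 borrow-in) - 0 → borrow from next column: (-1+2) - 0 = 1, borrow out 1
  col 10: (1 - 1 borrow-in) - 0 → 0 - 0 = 0, borrow out 0
Reading bits MSB→LSB: 01110111100
Strip leading zeros: 1110111100
= 1110111100


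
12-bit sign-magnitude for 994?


Sign bit: 0 (positive)
Magnitude: 994 = 01111100010
= 001111100010


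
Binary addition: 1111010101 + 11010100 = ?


Align and add column by column (LSB to MSB, carry propagating):
  01111010101
+ 00011010100
  -----------
  col 0: 1 + 0 + 0 (carry in) = 1 → bit 1, carry out 0
  col 1: 0 + 0 + 0 (carry in) = 0 → bit 0, carry out 0
  col 2: 1 + 1 + 0 (carry in) = 2 → bit 0, carry out 1
  col 3: 0 + 0 + 1 (carry in) = 1 → bit 1, carry out 0
  col 4: 1 + 1 + 0 (carry in) = 2 → bit 0, carry out 1
  col 5: 0 + 0 + 1 (carry in) = 1 → bit 1, carry out 0
  col 6: 1 + 1 + 0 (carry in) = 2 → bit 0, carry out 1
  col 7: 1 + 1 + 1 (carry in) = 3 → bit 1, carry out 1
  col 8: 1 + 0 + 1 (carry in) = 2 → bit 0, carry out 1
  col 9: 1 + 0 + 1 (carry in) = 2 → bit 0, carry out 1
  col 10: 0 + 0 + 1 (carry in) = 1 → bit 1, carry out 0
Reading bits MSB→LSB: 10010101001
Strip leading zeros: 10010101001
= 10010101001


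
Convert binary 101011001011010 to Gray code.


Binary: 101011001011010
Gray code: G = B XOR (B >> 1)
B >> 1 = 010101100101101
101011001011010 XOR 010101100101101:
  1 XOR 0 = 1
  0 XOR 1 = 1
  1 XOR 0 = 1
  0 XOR 1 = 1
  1 XOR 0 = 1
  1 XOR 1 = 0
  0 XOR 1 = 1
  0 XOR 0 = 0
  1 XOR 0 = 1
  0 XOR 1 = 1
  1 XOR 0 = 1
  1 XOR 1 = 0
  0 XOR 1 = 1
  1 XOR 0 = 1
  0 XOR 1 = 1
= 111110101110111


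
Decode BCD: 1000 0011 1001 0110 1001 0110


Each 4-bit group → digit:
  1000 → 8
  0011 → 3
  1001 → 9
  0110 → 6
  1001 → 9
  0110 → 6
= 839696


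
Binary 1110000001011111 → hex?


Group into 4-bit nibbles: 1110000001011111
  1110 = E
  0000 = 0
  0101 = 5
  1111 = F
= 0xE05F


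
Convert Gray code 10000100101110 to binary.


Gray code: 10000100101110
MSB stays the same: 1
Each subsequent bit = prev_binary XOR current_gray:
  B[1] = 1 XOR 0 = 1
  B[2] = 1 XOR 0 = 1
  B[3] = 1 XOR 0 = 1
  B[4] = 1 XOR 0 = 1
  B[5] = 1 XOR 1 = 0
  B[6] = 0 XOR 0 = 0
  B[7] = 0 XOR 0 = 0
  B[8] = 0 XOR 1 = 1
  B[9] = 1 XOR 0 = 1
  B[10] = 1 XOR 1 = 0
  B[11] = 0 XOR 1 = 1
  B[12] = 1 XOR 1 = 0
  B[13] = 0 XOR 0 = 0
= 11111000110100 (15924 decimal)


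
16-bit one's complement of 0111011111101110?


Original: 0111011111101110
Invert all bits:
  bit 0: 0 → 1
  bit 1: 1 → 0
  bit 2: 1 → 0
  bit 3: 1 → 0
  bit 4: 0 → 1
  bit 5: 1 → 0
  bit 6: 1 → 0
  bit 7: 1 → 0
  bit 8: 1 → 0
  bit 9: 1 → 0
  bit 10: 1 → 0
  bit 11: 0 → 1
  bit 12: 1 → 0
  bit 13: 1 → 0
  bit 14: 1 → 0
  bit 15: 0 → 1
= 1000100000010001


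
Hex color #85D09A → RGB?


Hex: #85D09A
R = 85₁₆ = 133
G = D0₁₆ = 208
B = 9A₁₆ = 154
= RGB(133, 208, 154)


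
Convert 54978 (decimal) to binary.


Divide by 2 repeatedly:
54978 ÷ 2 = 27489 remainder 0
27489 ÷ 2 = 13744 remainder 1
13744 ÷ 2 = 6872 remainder 0
6872 ÷ 2 = 3436 remainder 0
3436 ÷ 2 = 1718 remainder 0
1718 ÷ 2 = 859 remainder 0
859 ÷ 2 = 429 remainder 1
429 ÷ 2 = 214 remainder 1
214 ÷ 2 = 107 remainder 0
107 ÷ 2 = 53 remainder 1
53 ÷ 2 = 26 remainder 1
26 ÷ 2 = 13 remainder 0
13 ÷ 2 = 6 remainder 1
6 ÷ 2 = 3 remainder 0
3 ÷ 2 = 1 remainder 1
1 ÷ 2 = 0 remainder 1
Reading remainders bottom-up:
= 1101011011000010


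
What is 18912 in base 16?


Divide by 16 repeatedly:
18912 ÷ 16 = 1182 remainder 0 (0)
1182 ÷ 16 = 73 remainder 14 (E)
73 ÷ 16 = 4 remainder 9 (9)
4 ÷ 16 = 0 remainder 4 (4)
Reading remainders bottom-up:
= 0x49E0


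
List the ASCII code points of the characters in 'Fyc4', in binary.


String: 'Fyc4'  (4 characters)
Per-character ASCII lookup:
  'F': uppercase starts at 65: 'F' = 65 + 5 = 70 → 1000110
  'y': lowercase starts at 97: 'y' = 97 + 24 = 121 → 1111001
  'c': lowercase starts at 97: 'c' = 97 + 2 = 99 → 1100011
  '4': digits start at 48: '4' = 48 + 4 = 52 → 110100
= 1000110 1111001 1100011 110100


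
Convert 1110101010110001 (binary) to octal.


Group into 3-bit groups: 001110101010110001
  001 = 1
  110 = 6
  101 = 5
  010 = 2
  110 = 6
  001 = 1
= 0o165261


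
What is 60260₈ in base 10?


Positional values:
Position 0: 0 × 8^0 = 0
Position 1: 6 × 8^1 = 48
Position 2: 2 × 8^2 = 128
Position 3: 0 × 8^3 = 0
Position 4: 6 × 8^4 = 24576
Sum = 0 + 48 + 128 + 0 + 24576
= 24752


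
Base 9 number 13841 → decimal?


Positional values (base 9):
  1 × 9^0 = 1 × 1 = 1
  4 × 9^1 = 4 × 9 = 36
  8 × 9^2 = 8 × 81 = 648
  3 × 9^3 = 3 × 729 = 2187
  1 × 9^4 = 1 × 6561 = 6561
Sum = 1 + 36 + 648 + 2187 + 6561
= 9433


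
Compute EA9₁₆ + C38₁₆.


Align and add column by column (LSB to MSB, each column mod 16 with carry):
  0EA9
+ 0C38
  ----
  col 0: 9(9) + 8(8) + 0 (carry in) = 17 → 1(1), carry out 1
  col 1: A(10) + 3(3) + 1 (carry in) = 14 → E(14), carry out 0
  col 2: E(14) + C(12) + 0 (carry in) = 26 → A(10), carry out 1
  col 3: 0(0) + 0(0) + 1 (carry in) = 1 → 1(1), carry out 0
Reading digits MSB→LSB: 1AE1
Strip leading zeros: 1AE1
= 0x1AE1


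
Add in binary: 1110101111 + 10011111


Align and add column by column (LSB to MSB, carry propagating):
  01110101111
+ 00010011111
  -----------
  col 0: 1 + 1 + 0 (carry in) = 2 → bit 0, carry out 1
  col 1: 1 + 1 + 1 (carry in) = 3 → bit 1, carry out 1
  col 2: 1 + 1 + 1 (carry in) = 3 → bit 1, carry out 1
  col 3: 1 + 1 + 1 (carry in) = 3 → bit 1, carry out 1
  col 4: 0 + 1 + 1 (carry in) = 2 → bit 0, carry out 1
  col 5: 1 + 0 + 1 (carry in) = 2 → bit 0, carry out 1
  col 6: 0 + 0 + 1 (carry in) = 1 → bit 1, carry out 0
  col 7: 1 + 1 + 0 (carry in) = 2 → bit 0, carry out 1
  col 8: 1 + 0 + 1 (carry in) = 2 → bit 0, carry out 1
  col 9: 1 + 0 + 1 (carry in) = 2 → bit 0, carry out 1
  col 10: 0 + 0 + 1 (carry in) = 1 → bit 1, carry out 0
Reading bits MSB→LSB: 10001001110
Strip leading zeros: 10001001110
= 10001001110


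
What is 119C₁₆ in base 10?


Positional values:
Position 0: C × 16^0 = 12 × 1 = 12
Position 1: 9 × 16^1 = 9 × 16 = 144
Position 2: 1 × 16^2 = 1 × 256 = 256
Position 3: 1 × 16^3 = 1 × 4096 = 4096
Sum = 12 + 144 + 256 + 4096
= 4508


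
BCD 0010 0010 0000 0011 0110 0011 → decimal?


Each 4-bit group → digit:
  0010 → 2
  0010 → 2
  0000 → 0
  0011 → 3
  0110 → 6
  0011 → 3
= 220363


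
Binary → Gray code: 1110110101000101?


Binary: 1110110101000101
Gray code: G = B XOR (B >> 1)
B >> 1 = 0111011010100010
1110110101000101 XOR 0111011010100010:
  1 XOR 0 = 1
  1 XOR 1 = 0
  1 XOR 1 = 0
  0 XOR 1 = 1
  1 XOR 0 = 1
  1 XOR 1 = 0
  0 XOR 1 = 1
  1 XOR 0 = 1
  0 XOR 1 = 1
  1 XOR 0 = 1
  0 XOR 1 = 1
  0 XOR 0 = 0
  0 XOR 0 = 0
  1 XOR 0 = 1
  0 XOR 1 = 1
  1 XOR 0 = 1
= 1001101111100111


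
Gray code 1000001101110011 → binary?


Gray code: 1000001101110011
MSB stays the same: 1
Each subsequent bit = prev_binary XOR current_gray:
  B[1] = 1 XOR 0 = 1
  B[2] = 1 XOR 0 = 1
  B[3] = 1 XOR 0 = 1
  B[4] = 1 XOR 0 = 1
  B[5] = 1 XOR 0 = 1
  B[6] = 1 XOR 1 = 0
  B[7] = 0 XOR 1 = 1
  B[8] = 1 XOR 0 = 1
  B[9] = 1 XOR 1 = 0
  B[10] = 0 XOR 1 = 1
  B[11] = 1 XOR 1 = 0
  B[12] = 0 XOR 0 = 0
  B[13] = 0 XOR 0 = 0
  B[14] = 0 XOR 1 = 1
  B[15] = 1 XOR 1 = 0
= 1111110110100010 (64930 decimal)


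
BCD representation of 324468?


Each digit → 4-bit binary:
  3 → 0011
  2 → 0010
  4 → 0100
  4 → 0100
  6 → 0110
  8 → 1000
= 0011 0010 0100 0100 0110 1000


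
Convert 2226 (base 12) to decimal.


Positional values (base 12):
  6 × 12^0 = 6 × 1 = 6
  2 × 12^1 = 2 × 12 = 24
  2 × 12^2 = 2 × 144 = 288
  2 × 12^3 = 2 × 1728 = 3456
Sum = 6 + 24 + 288 + 3456
= 3774
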